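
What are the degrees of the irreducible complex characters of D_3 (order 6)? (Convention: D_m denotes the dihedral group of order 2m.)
Dimensions: 1, 1, 2

Explanation: There are 3 irreducibles (= number of conjugacy classes). Their dimensions d_i satisfy sum d_i^2 = |G| = 6: 1 + 1 + 4 = 6.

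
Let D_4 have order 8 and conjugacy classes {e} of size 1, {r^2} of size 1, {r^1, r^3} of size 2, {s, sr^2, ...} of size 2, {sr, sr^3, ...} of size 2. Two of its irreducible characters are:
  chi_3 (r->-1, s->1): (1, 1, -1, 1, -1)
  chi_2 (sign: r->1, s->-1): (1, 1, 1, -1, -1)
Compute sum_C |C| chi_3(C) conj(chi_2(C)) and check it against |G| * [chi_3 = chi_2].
Sum = 0; so <chi_3, chi_2> = 0 (distinct irreducibles are orthogonal).

Working: Compute term by term over conjugacy classes (|C| * chi_3(C) * conj(chi_2(C))):
  1*(1)*conj(1) + 1*(1)*conj(1) + 2*(-1)*conj(1) + 2*(1)*conj(-1) + 2*(-1)*conj(-1)
  = (1) + (1) + (-2) + (-2) + (2)
  = 0.
Dividing by |G| = 8 gives 0/8 = 0, matching the row-orthogonality relation <chi_3, chi_2> = [chi_3 = chi_2].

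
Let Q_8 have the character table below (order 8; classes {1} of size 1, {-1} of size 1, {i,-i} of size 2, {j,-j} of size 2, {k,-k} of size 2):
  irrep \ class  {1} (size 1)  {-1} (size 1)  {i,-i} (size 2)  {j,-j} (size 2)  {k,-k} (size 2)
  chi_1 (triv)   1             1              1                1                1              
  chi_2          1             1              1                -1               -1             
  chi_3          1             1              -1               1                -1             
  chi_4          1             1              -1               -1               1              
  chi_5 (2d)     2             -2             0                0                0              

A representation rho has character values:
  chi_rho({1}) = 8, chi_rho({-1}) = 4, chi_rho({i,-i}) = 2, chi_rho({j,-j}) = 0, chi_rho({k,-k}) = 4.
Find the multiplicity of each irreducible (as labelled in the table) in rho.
Multiplicities: chi_1: 3, chi_2: 1, chi_3: 0, chi_4: 2, chi_5: 1.

Solution. Use <chi_rho, chi> = (1/|G|) sum_C |C| * chi_rho(C) * conj(chi(C)) with |G| = 8 for each irreducible chi in the table:
  <chi_rho, chi_1> = (1/8)[1*(8)*conj(1) + 1*(4)*conj(1) + 2*(2)*conj(1) + 2*(0)*conj(1) + 2*(4)*conj(1)]
      = (1/8)[(8) + (4) + (4) + (0) + (8)] = 24/8 = 3
  <chi_rho, chi_2> = (1/8)[1*(8)*conj(1) + 1*(4)*conj(1) + 2*(2)*conj(1) + 2*(0)*conj(-1) + 2*(4)*conj(-1)]
      = (1/8)[(8) + (4) + (4) + (0) + (-8)] = 8/8 = 1
  <chi_rho, chi_3> = (1/8)[1*(8)*conj(1) + 1*(4)*conj(1) + 2*(2)*conj(-1) + 2*(0)*conj(1) + 2*(4)*conj(-1)]
      = (1/8)[(8) + (4) + (-4) + (0) + (-8)] = 0/8 = 0
  <chi_rho, chi_4> = (1/8)[1*(8)*conj(1) + 1*(4)*conj(1) + 2*(2)*conj(-1) + 2*(0)*conj(-1) + 2*(4)*conj(1)]
      = (1/8)[(8) + (4) + (-4) + (0) + (8)] = 16/8 = 2
  <chi_rho, chi_5> = (1/8)[1*(8)*conj(2) + 1*(4)*conj(-2) + 2*(2)*conj(0) + 2*(0)*conj(0) + 2*(4)*conj(0)]
      = (1/8)[(16) + (-8) + (0) + (0) + (0)] = 8/8 = 1
Dimension check: dim(rho) = sum (mult * dim) = 3*1 + 1*1 + 0*1 + 2*1 + 1*2 = 8 = chi_rho(e) = 8.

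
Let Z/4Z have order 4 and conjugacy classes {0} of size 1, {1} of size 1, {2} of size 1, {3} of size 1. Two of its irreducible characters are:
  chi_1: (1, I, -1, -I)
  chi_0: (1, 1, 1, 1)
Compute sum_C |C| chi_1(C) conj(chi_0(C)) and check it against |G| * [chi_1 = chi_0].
Sum = 0; so <chi_1, chi_0> = 0 (distinct irreducibles are orthogonal).

Solution. Compute term by term over conjugacy classes (|C| * chi_1(C) * conj(chi_0(C))):
  1*(1)*conj(1) + 1*(I)*conj(1) + 1*(-1)*conj(1) + 1*(-I)*conj(1)
  = (1) + (I) + (-1) + (-I)
  = 0.
(Exp terms are combined using exp(i*s)*conj(exp(i*t)) = exp(i*(s-t)), and sums of them are collapsed using the identity that for every m > 1 the m distinct m-th roots of unity sum to 0, e.g. 1 + exp(2*I*pi/3) + exp(-2*I*pi/3) = 0.)
Dividing by |G| = 4 gives 0/4 = 0, matching the row-orthogonality relation <chi_1, chi_0> = [chi_1 = chi_0].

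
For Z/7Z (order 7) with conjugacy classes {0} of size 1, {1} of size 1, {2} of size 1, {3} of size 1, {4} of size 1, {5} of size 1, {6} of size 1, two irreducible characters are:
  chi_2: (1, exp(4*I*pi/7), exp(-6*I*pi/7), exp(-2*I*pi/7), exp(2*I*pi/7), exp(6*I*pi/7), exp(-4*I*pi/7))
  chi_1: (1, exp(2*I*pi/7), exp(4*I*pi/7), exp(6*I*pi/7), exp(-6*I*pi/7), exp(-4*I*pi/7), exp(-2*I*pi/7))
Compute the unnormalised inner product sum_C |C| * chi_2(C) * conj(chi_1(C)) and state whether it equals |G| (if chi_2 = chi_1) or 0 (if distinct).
Sum = 0; so <chi_2, chi_1> = 0 (distinct irreducibles are orthogonal).

Explanation: Compute term by term over conjugacy classes (|C| * chi_2(C) * conj(chi_1(C))):
  1*(1)*conj(1) + 1*(exp(4*I*pi/7))*conj(exp(2*I*pi/7)) + 1*(exp(-6*I*pi/7))*conj(exp(4*I*pi/7)) + 1*(exp(-2*I*pi/7))*conj(exp(6*I*pi/7)) + 1*(exp(2*I*pi/7))*conj(exp(-6*I*pi/7)) + 1*(exp(6*I*pi/7))*conj(exp(-4*I*pi/7)) + 1*(exp(-4*I*pi/7))*conj(exp(-2*I*pi/7))
  = (1) + (exp(2*I*pi/7)) + (exp(4*I*pi/7)) + (exp(6*I*pi/7)) + (exp(-6*I*pi/7)) + (exp(-4*I*pi/7)) + (exp(-2*I*pi/7))
  = 0.
(Exp terms are combined using exp(i*s)*conj(exp(i*t)) = exp(i*(s-t)), and sums of them are collapsed using the identity that for every m > 1 the m distinct m-th roots of unity sum to 0, e.g. 1 + exp(2*I*pi/3) + exp(-2*I*pi/3) = 0.)
Dividing by |G| = 7 gives 0/7 = 0, matching the row-orthogonality relation <chi_2, chi_1> = [chi_2 = chi_1].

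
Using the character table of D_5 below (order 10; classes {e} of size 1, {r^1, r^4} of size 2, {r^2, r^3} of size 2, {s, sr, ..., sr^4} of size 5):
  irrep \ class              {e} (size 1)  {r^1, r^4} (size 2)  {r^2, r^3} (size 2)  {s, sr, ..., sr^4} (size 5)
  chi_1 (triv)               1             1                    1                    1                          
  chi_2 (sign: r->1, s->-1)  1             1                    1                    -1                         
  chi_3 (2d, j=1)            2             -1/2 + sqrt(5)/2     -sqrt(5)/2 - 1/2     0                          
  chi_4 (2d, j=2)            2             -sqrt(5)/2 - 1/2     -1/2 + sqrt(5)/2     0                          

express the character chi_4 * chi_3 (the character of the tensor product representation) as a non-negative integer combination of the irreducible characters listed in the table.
chi_4 tensor chi_3 = chi_3 + chi_4 (all other irreducibles have multiplicity 0).

Derivation: The character of a tensor product is the pointwise product (chi_4 * chi_3)(C) = chi_4(C) * chi_3(C):
  {e}: (2)*(2), {r^1, r^4}: (-sqrt(5)/2 - 1/2)*(-1/2 + sqrt(5)/2), {r^2, r^3}: (-1/2 + sqrt(5)/2)*(-sqrt(5)/2 - 1/2), {s, sr, ..., sr^4}: (0)*(0)
so (chi_4 * chi_3) takes values
  {e} -> 4, {r^1, r^4} -> -1, {r^2, r^3} -> -1, {s, sr, ..., sr^4} -> 0.
Now take the inner product of this character with each irreducible chi from the table, <chi_4*chi_3, chi> = (1/10) sum_C |C| (chi_4*chi_3)(C) conj(chi(C)):
  <chi_4*chi_3, chi_1> = (1/10)[1*(4)*conj(1) + 2*(-1)*conj(1) + 2*(-1)*conj(1) + 5*(0)*conj(1)]
      = (1/10)[(4) + (-2) + (-2) + (0)] = 0/10 = 0
  <chi_4*chi_3, chi_2> = (1/10)[1*(4)*conj(1) + 2*(-1)*conj(1) + 2*(-1)*conj(1) + 5*(0)*conj(-1)]
      = (1/10)[(4) + (-2) + (-2) + (0)] = 0/10 = 0
  <chi_4*chi_3, chi_3> = (1/10)[1*(4)*conj(2) + 2*(-1)*conj(-1/2 + sqrt(5)/2) + 2*(-1)*conj(-sqrt(5)/2 - 1/2) + 5*(0)*conj(0)]
      = (1/10)[(8) + (1 - sqrt(5)) + (1 + sqrt(5)) + (0)] = 10/10 = 1
  <chi_4*chi_3, chi_4> = (1/10)[1*(4)*conj(2) + 2*(-1)*conj(-sqrt(5)/2 - 1/2) + 2*(-1)*conj(-1/2 + sqrt(5)/2) + 5*(0)*conj(0)]
      = (1/10)[(8) + (1 + sqrt(5)) + (1 - sqrt(5)) + (0)] = 10/10 = 1
Hence the multiplicities are chi_3: 1, chi_4: 1. Dimension check: dim(chi_4)*dim(chi_3) = 2*2 = 4 and sum (mult * dim) = 1*2 + 1*2 = 4.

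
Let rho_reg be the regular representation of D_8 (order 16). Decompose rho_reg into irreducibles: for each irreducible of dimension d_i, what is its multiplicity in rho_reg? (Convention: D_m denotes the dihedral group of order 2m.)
Each irreducible V_i of dimension d_i appears with multiplicity d_i, i.e. rho_reg = (direct sum over all irreducibles V_i) d_i V_i. The irreducible dimensions for D_8 are 1, 1, 1, 1, 2, 2, 2: 4 irreducibles of dimension 1, each with multiplicity 1; 3 irreducibles of dimension 2, each with multiplicity 2. Total dimension 4*1*1 + 3*2*2 = 16 = |G|.

Reasoning: General theorem: in the regular representation of a finite group G, each irreducible appears with multiplicity equal to its dimension. Check: dim(rho_reg) = sum d_i^2 = 1 + 1 + 1 + 1 + 4 + 4 + 4 = 16 = |G|.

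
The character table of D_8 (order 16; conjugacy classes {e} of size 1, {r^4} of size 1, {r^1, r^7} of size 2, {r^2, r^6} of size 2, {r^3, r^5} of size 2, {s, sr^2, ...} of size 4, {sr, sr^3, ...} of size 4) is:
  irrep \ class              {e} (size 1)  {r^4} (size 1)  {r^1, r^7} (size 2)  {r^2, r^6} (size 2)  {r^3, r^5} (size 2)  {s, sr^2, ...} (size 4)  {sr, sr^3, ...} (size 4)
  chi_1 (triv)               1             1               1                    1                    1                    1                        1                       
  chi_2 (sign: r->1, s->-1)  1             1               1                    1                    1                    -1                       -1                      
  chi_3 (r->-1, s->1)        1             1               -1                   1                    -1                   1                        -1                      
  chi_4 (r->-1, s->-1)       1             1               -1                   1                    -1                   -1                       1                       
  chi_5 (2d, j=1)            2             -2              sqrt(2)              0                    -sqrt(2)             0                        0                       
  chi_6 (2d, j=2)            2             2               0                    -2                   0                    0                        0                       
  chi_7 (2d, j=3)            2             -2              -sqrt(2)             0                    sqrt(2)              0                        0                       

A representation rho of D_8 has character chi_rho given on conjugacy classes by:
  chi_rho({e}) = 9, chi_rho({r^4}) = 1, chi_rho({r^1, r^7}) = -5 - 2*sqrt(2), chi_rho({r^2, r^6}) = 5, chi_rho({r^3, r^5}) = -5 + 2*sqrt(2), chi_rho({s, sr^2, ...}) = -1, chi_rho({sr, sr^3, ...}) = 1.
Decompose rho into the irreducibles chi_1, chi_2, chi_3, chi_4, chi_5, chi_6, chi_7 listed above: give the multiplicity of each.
Multiplicities: chi_1: 0, chi_2: 0, chi_3: 2, chi_4: 3, chi_5: 0, chi_6: 0, chi_7: 2.

Argument: Use <chi_rho, chi> = (1/|G|) sum_C |C| * chi_rho(C) * conj(chi(C)) with |G| = 16 for each irreducible chi in the table:
  <chi_rho, chi_1> = (1/16)[1*(9)*conj(1) + 1*(1)*conj(1) + 2*(-5 - 2*sqrt(2))*conj(1) + 2*(5)*conj(1) + 2*(-5 + 2*sqrt(2))*conj(1) + 4*(-1)*conj(1) + 4*(1)*conj(1)]
      = (1/16)[(9) + (1) + (-10 - 4*sqrt(2)) + (10) + (-10 + 4*sqrt(2)) + (-4) + (4)] = 0/16 = 0
  <chi_rho, chi_2> = (1/16)[1*(9)*conj(1) + 1*(1)*conj(1) + 2*(-5 - 2*sqrt(2))*conj(1) + 2*(5)*conj(1) + 2*(-5 + 2*sqrt(2))*conj(1) + 4*(-1)*conj(-1) + 4*(1)*conj(-1)]
      = (1/16)[(9) + (1) + (-10 - 4*sqrt(2)) + (10) + (-10 + 4*sqrt(2)) + (4) + (-4)] = 0/16 = 0
  <chi_rho, chi_3> = (1/16)[1*(9)*conj(1) + 1*(1)*conj(1) + 2*(-5 - 2*sqrt(2))*conj(-1) + 2*(5)*conj(1) + 2*(-5 + 2*sqrt(2))*conj(-1) + 4*(-1)*conj(1) + 4*(1)*conj(-1)]
      = (1/16)[(9) + (1) + (4*sqrt(2) + 10) + (10) + (10 - 4*sqrt(2)) + (-4) + (-4)] = 32/16 = 2
  <chi_rho, chi_4> = (1/16)[1*(9)*conj(1) + 1*(1)*conj(1) + 2*(-5 - 2*sqrt(2))*conj(-1) + 2*(5)*conj(1) + 2*(-5 + 2*sqrt(2))*conj(-1) + 4*(-1)*conj(-1) + 4*(1)*conj(1)]
      = (1/16)[(9) + (1) + (4*sqrt(2) + 10) + (10) + (10 - 4*sqrt(2)) + (4) + (4)] = 48/16 = 3
  <chi_rho, chi_5> = (1/16)[1*(9)*conj(2) + 1*(1)*conj(-2) + 2*(-5 - 2*sqrt(2))*conj(sqrt(2)) + 2*(5)*conj(0) + 2*(-5 + 2*sqrt(2))*conj(-sqrt(2)) + 4*(-1)*conj(0) + 4*(1)*conj(0)]
      = (1/16)[(18) + (-2) + (-10*sqrt(2) - 8) + (0) + (-8 + 10*sqrt(2)) + (0) + (0)] = 0/16 = 0
  <chi_rho, chi_6> = (1/16)[1*(9)*conj(2) + 1*(1)*conj(2) + 2*(-5 - 2*sqrt(2))*conj(0) + 2*(5)*conj(-2) + 2*(-5 + 2*sqrt(2))*conj(0) + 4*(-1)*conj(0) + 4*(1)*conj(0)]
      = (1/16)[(18) + (2) + (0) + (-20) + (0) + (0) + (0)] = 0/16 = 0
  <chi_rho, chi_7> = (1/16)[1*(9)*conj(2) + 1*(1)*conj(-2) + 2*(-5 - 2*sqrt(2))*conj(-sqrt(2)) + 2*(5)*conj(0) + 2*(-5 + 2*sqrt(2))*conj(sqrt(2)) + 4*(-1)*conj(0) + 4*(1)*conj(0)]
      = (1/16)[(18) + (-2) + (8 + 10*sqrt(2)) + (0) + (8 - 10*sqrt(2)) + (0) + (0)] = 32/16 = 2
Dimension check: dim(rho) = sum (mult * dim) = 0*1 + 0*1 + 2*1 + 3*1 + 0*2 + 0*2 + 2*2 = 9 = chi_rho(e) = 9.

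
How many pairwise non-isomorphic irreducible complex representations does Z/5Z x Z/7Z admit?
35

Reasoning: The number of irreducible complex representations of a finite group equals its number of conjugacy classes. Z/5Z x Z/7Z is abelian of order 35, so every element is its own conjugacy class: 35 classes, so Z/5Z x Z/7Z (order 35) has exactly 35 irreducible complex representations.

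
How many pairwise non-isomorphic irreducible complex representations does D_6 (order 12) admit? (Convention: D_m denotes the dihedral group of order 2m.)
6

Solution. The number of irreducible complex representations of a finite group equals its number of conjugacy classes. D_6 has 6 conjugacy classes (n/2 + 3 for n even), so D_6 (order 12) has exactly 6 irreducible complex representations.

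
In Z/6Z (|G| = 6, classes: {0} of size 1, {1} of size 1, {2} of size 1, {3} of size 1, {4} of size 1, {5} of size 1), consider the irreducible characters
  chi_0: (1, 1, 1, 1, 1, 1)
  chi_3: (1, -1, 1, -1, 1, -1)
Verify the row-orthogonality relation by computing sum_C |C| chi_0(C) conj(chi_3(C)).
Sum = 0; so <chi_0, chi_3> = 0 (distinct irreducibles are orthogonal).

Compute term by term over conjugacy classes (|C| * chi_0(C) * conj(chi_3(C))):
  1*(1)*conj(1) + 1*(1)*conj(-1) + 1*(1)*conj(1) + 1*(1)*conj(-1) + 1*(1)*conj(1) + 1*(1)*conj(-1)
  = (1) + (-1) + (1) + (-1) + (1) + (-1)
  = 0.
(Exp terms are combined using exp(i*s)*conj(exp(i*t)) = exp(i*(s-t)), and sums of them are collapsed using the identity that for every m > 1 the m distinct m-th roots of unity sum to 0, e.g. 1 + exp(2*I*pi/3) + exp(-2*I*pi/3) = 0.)
Dividing by |G| = 6 gives 0/6 = 0, matching the row-orthogonality relation <chi_0, chi_3> = [chi_0 = chi_3].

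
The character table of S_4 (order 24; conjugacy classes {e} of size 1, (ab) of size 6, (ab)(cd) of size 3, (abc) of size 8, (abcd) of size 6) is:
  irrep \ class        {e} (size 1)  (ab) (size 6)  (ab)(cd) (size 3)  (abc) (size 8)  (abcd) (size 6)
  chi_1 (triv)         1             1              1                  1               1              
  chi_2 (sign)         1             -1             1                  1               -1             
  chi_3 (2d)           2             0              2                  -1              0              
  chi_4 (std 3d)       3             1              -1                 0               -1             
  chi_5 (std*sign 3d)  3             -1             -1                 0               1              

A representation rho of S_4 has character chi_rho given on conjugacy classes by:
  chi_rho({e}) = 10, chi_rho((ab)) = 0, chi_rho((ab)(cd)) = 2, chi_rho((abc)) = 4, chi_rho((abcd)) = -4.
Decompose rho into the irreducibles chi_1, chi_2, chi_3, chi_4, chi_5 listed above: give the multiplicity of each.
Multiplicities: chi_1: 1, chi_2: 3, chi_3: 0, chi_4: 2, chi_5: 0.

Derivation: Use <chi_rho, chi> = (1/|G|) sum_C |C| * chi_rho(C) * conj(chi(C)) with |G| = 24 for each irreducible chi in the table:
  <chi_rho, chi_1> = (1/24)[1*(10)*conj(1) + 6*(0)*conj(1) + 3*(2)*conj(1) + 8*(4)*conj(1) + 6*(-4)*conj(1)]
      = (1/24)[(10) + (0) + (6) + (32) + (-24)] = 24/24 = 1
  <chi_rho, chi_2> = (1/24)[1*(10)*conj(1) + 6*(0)*conj(-1) + 3*(2)*conj(1) + 8*(4)*conj(1) + 6*(-4)*conj(-1)]
      = (1/24)[(10) + (0) + (6) + (32) + (24)] = 72/24 = 3
  <chi_rho, chi_3> = (1/24)[1*(10)*conj(2) + 6*(0)*conj(0) + 3*(2)*conj(2) + 8*(4)*conj(-1) + 6*(-4)*conj(0)]
      = (1/24)[(20) + (0) + (12) + (-32) + (0)] = 0/24 = 0
  <chi_rho, chi_4> = (1/24)[1*(10)*conj(3) + 6*(0)*conj(1) + 3*(2)*conj(-1) + 8*(4)*conj(0) + 6*(-4)*conj(-1)]
      = (1/24)[(30) + (0) + (-6) + (0) + (24)] = 48/24 = 2
  <chi_rho, chi_5> = (1/24)[1*(10)*conj(3) + 6*(0)*conj(-1) + 3*(2)*conj(-1) + 8*(4)*conj(0) + 6*(-4)*conj(1)]
      = (1/24)[(30) + (0) + (-6) + (0) + (-24)] = 0/24 = 0
Dimension check: dim(rho) = sum (mult * dim) = 1*1 + 3*1 + 0*2 + 2*3 + 0*3 = 10 = chi_rho(e) = 10.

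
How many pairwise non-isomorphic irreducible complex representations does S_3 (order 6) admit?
3

Justification: The number of irreducible complex representations of a finite group equals its number of conjugacy classes. Conjugacy classes in S_3 correspond to cycle types, i.e. partitions of 3; there are p(3) = 3 of them, so S_3 (order 6) has exactly 3 irreducible complex representations.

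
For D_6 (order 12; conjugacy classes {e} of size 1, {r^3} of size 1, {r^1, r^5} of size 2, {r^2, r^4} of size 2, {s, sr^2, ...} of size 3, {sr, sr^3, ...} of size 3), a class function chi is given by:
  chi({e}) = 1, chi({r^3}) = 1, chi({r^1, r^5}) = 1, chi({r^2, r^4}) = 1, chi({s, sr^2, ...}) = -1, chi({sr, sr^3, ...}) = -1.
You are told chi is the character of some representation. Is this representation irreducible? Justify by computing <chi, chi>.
Irreducible: <chi, chi> = 1.

<chi, chi> = (1/|G|) sum_C |C| * |chi(C)|^2 = (1/12)[1*|1|^2 + 1*|1|^2 + 2*|1|^2 + 2*|1|^2 + 3*|-1|^2 + 3*|-1|^2]
  = (1/12)[(1) + (1) + (2) + (2) + (3) + (3)] = 12/12 = 1.
A character is irreducible iff <chi, chi> = 1, so this representation is irreducible.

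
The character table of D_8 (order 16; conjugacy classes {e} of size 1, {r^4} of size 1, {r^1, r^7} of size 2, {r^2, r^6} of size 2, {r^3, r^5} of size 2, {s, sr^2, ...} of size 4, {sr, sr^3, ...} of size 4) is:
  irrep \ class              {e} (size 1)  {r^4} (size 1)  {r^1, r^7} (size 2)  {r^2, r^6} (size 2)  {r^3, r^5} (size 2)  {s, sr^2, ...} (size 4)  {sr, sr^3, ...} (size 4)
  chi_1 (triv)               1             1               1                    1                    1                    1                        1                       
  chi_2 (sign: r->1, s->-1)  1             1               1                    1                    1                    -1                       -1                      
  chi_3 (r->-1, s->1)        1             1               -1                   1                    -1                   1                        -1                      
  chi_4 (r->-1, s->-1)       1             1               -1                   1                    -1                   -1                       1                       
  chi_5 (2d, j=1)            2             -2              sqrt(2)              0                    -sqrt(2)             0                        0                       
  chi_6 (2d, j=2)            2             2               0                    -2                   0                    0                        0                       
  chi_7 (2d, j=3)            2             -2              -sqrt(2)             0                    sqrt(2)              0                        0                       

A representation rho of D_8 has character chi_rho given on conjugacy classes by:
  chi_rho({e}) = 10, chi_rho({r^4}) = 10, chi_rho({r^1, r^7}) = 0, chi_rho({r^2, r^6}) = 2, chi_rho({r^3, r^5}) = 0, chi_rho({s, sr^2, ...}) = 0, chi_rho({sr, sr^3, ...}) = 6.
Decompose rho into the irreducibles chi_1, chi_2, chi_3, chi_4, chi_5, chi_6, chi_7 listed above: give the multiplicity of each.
Multiplicities: chi_1: 3, chi_2: 0, chi_3: 0, chi_4: 3, chi_5: 0, chi_6: 2, chi_7: 0.

Explanation: Use <chi_rho, chi> = (1/|G|) sum_C |C| * chi_rho(C) * conj(chi(C)) with |G| = 16 for each irreducible chi in the table:
  <chi_rho, chi_1> = (1/16)[1*(10)*conj(1) + 1*(10)*conj(1) + 2*(0)*conj(1) + 2*(2)*conj(1) + 2*(0)*conj(1) + 4*(0)*conj(1) + 4*(6)*conj(1)]
      = (1/16)[(10) + (10) + (0) + (4) + (0) + (0) + (24)] = 48/16 = 3
  <chi_rho, chi_2> = (1/16)[1*(10)*conj(1) + 1*(10)*conj(1) + 2*(0)*conj(1) + 2*(2)*conj(1) + 2*(0)*conj(1) + 4*(0)*conj(-1) + 4*(6)*conj(-1)]
      = (1/16)[(10) + (10) + (0) + (4) + (0) + (0) + (-24)] = 0/16 = 0
  <chi_rho, chi_3> = (1/16)[1*(10)*conj(1) + 1*(10)*conj(1) + 2*(0)*conj(-1) + 2*(2)*conj(1) + 2*(0)*conj(-1) + 4*(0)*conj(1) + 4*(6)*conj(-1)]
      = (1/16)[(10) + (10) + (0) + (4) + (0) + (0) + (-24)] = 0/16 = 0
  <chi_rho, chi_4> = (1/16)[1*(10)*conj(1) + 1*(10)*conj(1) + 2*(0)*conj(-1) + 2*(2)*conj(1) + 2*(0)*conj(-1) + 4*(0)*conj(-1) + 4*(6)*conj(1)]
      = (1/16)[(10) + (10) + (0) + (4) + (0) + (0) + (24)] = 48/16 = 3
  <chi_rho, chi_5> = (1/16)[1*(10)*conj(2) + 1*(10)*conj(-2) + 2*(0)*conj(sqrt(2)) + 2*(2)*conj(0) + 2*(0)*conj(-sqrt(2)) + 4*(0)*conj(0) + 4*(6)*conj(0)]
      = (1/16)[(20) + (-20) + (0) + (0) + (0) + (0) + (0)] = 0/16 = 0
  <chi_rho, chi_6> = (1/16)[1*(10)*conj(2) + 1*(10)*conj(2) + 2*(0)*conj(0) + 2*(2)*conj(-2) + 2*(0)*conj(0) + 4*(0)*conj(0) + 4*(6)*conj(0)]
      = (1/16)[(20) + (20) + (0) + (-8) + (0) + (0) + (0)] = 32/16 = 2
  <chi_rho, chi_7> = (1/16)[1*(10)*conj(2) + 1*(10)*conj(-2) + 2*(0)*conj(-sqrt(2)) + 2*(2)*conj(0) + 2*(0)*conj(sqrt(2)) + 4*(0)*conj(0) + 4*(6)*conj(0)]
      = (1/16)[(20) + (-20) + (0) + (0) + (0) + (0) + (0)] = 0/16 = 0
Dimension check: dim(rho) = sum (mult * dim) = 3*1 + 0*1 + 0*1 + 3*1 + 0*2 + 2*2 + 0*2 = 10 = chi_rho(e) = 10.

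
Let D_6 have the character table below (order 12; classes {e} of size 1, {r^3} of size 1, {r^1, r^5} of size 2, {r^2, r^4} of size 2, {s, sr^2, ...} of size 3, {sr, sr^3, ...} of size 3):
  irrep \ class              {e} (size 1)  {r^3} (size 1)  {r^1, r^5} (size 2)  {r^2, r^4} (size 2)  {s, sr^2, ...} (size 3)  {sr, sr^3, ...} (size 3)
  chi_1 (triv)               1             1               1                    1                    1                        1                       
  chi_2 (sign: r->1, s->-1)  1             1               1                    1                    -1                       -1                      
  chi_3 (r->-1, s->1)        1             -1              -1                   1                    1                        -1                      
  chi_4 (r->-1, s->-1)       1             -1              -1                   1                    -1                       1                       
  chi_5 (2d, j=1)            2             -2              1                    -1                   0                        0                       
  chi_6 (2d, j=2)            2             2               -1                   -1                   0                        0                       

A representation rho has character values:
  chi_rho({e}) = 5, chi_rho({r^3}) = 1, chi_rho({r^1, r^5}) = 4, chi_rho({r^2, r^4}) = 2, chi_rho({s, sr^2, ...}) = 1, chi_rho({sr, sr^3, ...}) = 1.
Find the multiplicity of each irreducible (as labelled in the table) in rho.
Multiplicities: chi_1: 2, chi_2: 1, chi_3: 0, chi_4: 0, chi_5: 1, chi_6: 0.

Solution. Use <chi_rho, chi> = (1/|G|) sum_C |C| * chi_rho(C) * conj(chi(C)) with |G| = 12 for each irreducible chi in the table:
  <chi_rho, chi_1> = (1/12)[1*(5)*conj(1) + 1*(1)*conj(1) + 2*(4)*conj(1) + 2*(2)*conj(1) + 3*(1)*conj(1) + 3*(1)*conj(1)]
      = (1/12)[(5) + (1) + (8) + (4) + (3) + (3)] = 24/12 = 2
  <chi_rho, chi_2> = (1/12)[1*(5)*conj(1) + 1*(1)*conj(1) + 2*(4)*conj(1) + 2*(2)*conj(1) + 3*(1)*conj(-1) + 3*(1)*conj(-1)]
      = (1/12)[(5) + (1) + (8) + (4) + (-3) + (-3)] = 12/12 = 1
  <chi_rho, chi_3> = (1/12)[1*(5)*conj(1) + 1*(1)*conj(-1) + 2*(4)*conj(-1) + 2*(2)*conj(1) + 3*(1)*conj(1) + 3*(1)*conj(-1)]
      = (1/12)[(5) + (-1) + (-8) + (4) + (3) + (-3)] = 0/12 = 0
  <chi_rho, chi_4> = (1/12)[1*(5)*conj(1) + 1*(1)*conj(-1) + 2*(4)*conj(-1) + 2*(2)*conj(1) + 3*(1)*conj(-1) + 3*(1)*conj(1)]
      = (1/12)[(5) + (-1) + (-8) + (4) + (-3) + (3)] = 0/12 = 0
  <chi_rho, chi_5> = (1/12)[1*(5)*conj(2) + 1*(1)*conj(-2) + 2*(4)*conj(1) + 2*(2)*conj(-1) + 3*(1)*conj(0) + 3*(1)*conj(0)]
      = (1/12)[(10) + (-2) + (8) + (-4) + (0) + (0)] = 12/12 = 1
  <chi_rho, chi_6> = (1/12)[1*(5)*conj(2) + 1*(1)*conj(2) + 2*(4)*conj(-1) + 2*(2)*conj(-1) + 3*(1)*conj(0) + 3*(1)*conj(0)]
      = (1/12)[(10) + (2) + (-8) + (-4) + (0) + (0)] = 0/12 = 0
Dimension check: dim(rho) = sum (mult * dim) = 2*1 + 1*1 + 0*1 + 0*1 + 1*2 + 0*2 = 5 = chi_rho(e) = 5.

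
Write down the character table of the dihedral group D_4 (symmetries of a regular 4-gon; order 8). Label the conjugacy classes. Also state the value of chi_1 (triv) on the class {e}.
Conjugacy classes: {e} of size 1, {r^2} of size 1, {r^1, r^3} of size 2, {s, sr^2, ...} of size 2, {sr, sr^3, ...} of size 2.
Character table:
  irrep \ class              {e} (size 1)  {r^2} (size 1)  {r^1, r^3} (size 2)  {s, sr^2, ...} (size 2)  {sr, sr^3, ...} (size 2)
  chi_1 (triv)               1             1               1                    1                        1                       
  chi_2 (sign: r->1, s->-1)  1             1               1                    -1                       -1                      
  chi_3 (r->-1, s->1)        1             1               -1                   1                        -1                      
  chi_4 (r->-1, s->-1)       1             1               -1                   -1                       1                       
  chi_5 (2d, j=1)            2             -2              0                    0                        0                       

Spot check: chi_1 (triv) on {e} = 1.

D_4 has order 2*4 = 8 with 5 conjugacy classes, hence 5 irreducibles. Sum of squared dims 1 + 1 + 1 + 1 + 4 = 8 = |G|. Linear characters come from the abelianisation; the 2-dimensional irreps have character r^k -> 2*cos(2*pi*j*k/4), reflections -> 0.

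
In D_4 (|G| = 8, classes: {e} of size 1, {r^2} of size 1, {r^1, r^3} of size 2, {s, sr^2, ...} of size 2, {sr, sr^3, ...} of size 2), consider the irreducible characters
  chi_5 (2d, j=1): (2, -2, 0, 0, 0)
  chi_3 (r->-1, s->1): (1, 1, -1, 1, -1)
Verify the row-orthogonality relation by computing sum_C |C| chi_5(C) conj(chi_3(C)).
Sum = 0; so <chi_5, chi_3> = 0 (distinct irreducibles are orthogonal).

Derivation: Compute term by term over conjugacy classes (|C| * chi_5(C) * conj(chi_3(C))):
  1*(2)*conj(1) + 1*(-2)*conj(1) + 2*(0)*conj(-1) + 2*(0)*conj(1) + 2*(0)*conj(-1)
  = (2) + (-2) + (0) + (0) + (0)
  = 0.
Dividing by |G| = 8 gives 0/8 = 0, matching the row-orthogonality relation <chi_5, chi_3> = [chi_5 = chi_3].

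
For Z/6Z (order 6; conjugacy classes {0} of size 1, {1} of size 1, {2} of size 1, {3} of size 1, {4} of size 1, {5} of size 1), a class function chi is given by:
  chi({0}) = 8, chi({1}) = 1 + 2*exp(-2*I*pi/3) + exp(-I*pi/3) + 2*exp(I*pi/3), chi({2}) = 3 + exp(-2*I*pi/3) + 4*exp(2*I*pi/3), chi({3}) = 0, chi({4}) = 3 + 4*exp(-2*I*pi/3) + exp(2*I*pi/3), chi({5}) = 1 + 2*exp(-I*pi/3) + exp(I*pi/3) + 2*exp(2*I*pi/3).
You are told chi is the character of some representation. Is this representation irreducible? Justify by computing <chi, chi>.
Not irreducible (reducible): <chi, chi> = 14 > 1.

<chi, chi> = (1/|G|) sum_C |C| * |chi(C)|^2 = (1/6)[1*|8|^2 + 1*|1 + 2*exp(-2*I*pi/3) + exp(-I*pi/3) + 2*exp(I*pi/3)|^2 + 1*|3 + exp(-2*I*pi/3) + 4*exp(2*I*pi/3)|^2 + 1*|0|^2 + 1*|3 + 4*exp(-2*I*pi/3) + exp(2*I*pi/3)|^2 + 1*|1 + 2*exp(-I*pi/3) + exp(I*pi/3) + 2*exp(2*I*pi/3)|^2]
  = (1/6)[(64) + (3) + (7) + (0) + (7) + (3)] = 84/6 = 14.
(Exp terms are combined using exp(i*s)*conj(exp(i*t)) = exp(i*(s-t)), and sums of them are collapsed using the identity that for every m > 1 the m distinct m-th roots of unity sum to 0, e.g. 1 + exp(2*I*pi/3) + exp(-2*I*pi/3) = 0.)
A character is irreducible iff <chi, chi> = 1, so this representation is reducible.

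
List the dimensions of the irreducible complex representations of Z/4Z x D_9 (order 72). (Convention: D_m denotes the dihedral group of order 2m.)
Dimensions: 1, 1, 1, 1, 1, 1, 1, 1, 2, 2, 2, 2, 2, 2, 2, 2, 2, 2, 2, 2, 2, 2, 2, 2

Explanation: There are 24 irreducibles (= number of conjugacy classes). Their dimensions d_i satisfy sum d_i^2 = |G| = 72: 1 + 1 + 1 + 1 + 1 + 1 + 1 + 1 + 4 + 4 + 4 + 4 + 4 + 4 + 4 + 4 + 4 + 4 + 4 + 4 + 4 + 4 + 4 + 4 = 72. (For the product with Z/4Z: each of the 4 1-dim characters of Z/4Z tensors with each irrep of D_9, giving 4 copies of each D_9-dimension.)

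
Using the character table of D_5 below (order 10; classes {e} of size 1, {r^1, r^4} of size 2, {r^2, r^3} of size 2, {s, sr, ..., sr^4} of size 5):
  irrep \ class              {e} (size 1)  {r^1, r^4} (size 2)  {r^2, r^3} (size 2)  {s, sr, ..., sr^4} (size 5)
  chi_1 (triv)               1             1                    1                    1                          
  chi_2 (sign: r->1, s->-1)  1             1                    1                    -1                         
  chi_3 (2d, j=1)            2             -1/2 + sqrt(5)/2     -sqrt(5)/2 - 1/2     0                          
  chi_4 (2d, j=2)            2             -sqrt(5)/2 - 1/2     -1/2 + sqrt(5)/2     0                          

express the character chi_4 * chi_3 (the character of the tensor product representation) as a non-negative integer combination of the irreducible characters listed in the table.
chi_4 tensor chi_3 = chi_3 + chi_4 (all other irreducibles have multiplicity 0).

Argument: The character of a tensor product is the pointwise product (chi_4 * chi_3)(C) = chi_4(C) * chi_3(C):
  {e}: (2)*(2), {r^1, r^4}: (-sqrt(5)/2 - 1/2)*(-1/2 + sqrt(5)/2), {r^2, r^3}: (-1/2 + sqrt(5)/2)*(-sqrt(5)/2 - 1/2), {s, sr, ..., sr^4}: (0)*(0)
so (chi_4 * chi_3) takes values
  {e} -> 4, {r^1, r^4} -> -1, {r^2, r^3} -> -1, {s, sr, ..., sr^4} -> 0.
Now take the inner product of this character with each irreducible chi from the table, <chi_4*chi_3, chi> = (1/10) sum_C |C| (chi_4*chi_3)(C) conj(chi(C)):
  <chi_4*chi_3, chi_1> = (1/10)[1*(4)*conj(1) + 2*(-1)*conj(1) + 2*(-1)*conj(1) + 5*(0)*conj(1)]
      = (1/10)[(4) + (-2) + (-2) + (0)] = 0/10 = 0
  <chi_4*chi_3, chi_2> = (1/10)[1*(4)*conj(1) + 2*(-1)*conj(1) + 2*(-1)*conj(1) + 5*(0)*conj(-1)]
      = (1/10)[(4) + (-2) + (-2) + (0)] = 0/10 = 0
  <chi_4*chi_3, chi_3> = (1/10)[1*(4)*conj(2) + 2*(-1)*conj(-1/2 + sqrt(5)/2) + 2*(-1)*conj(-sqrt(5)/2 - 1/2) + 5*(0)*conj(0)]
      = (1/10)[(8) + (1 - sqrt(5)) + (1 + sqrt(5)) + (0)] = 10/10 = 1
  <chi_4*chi_3, chi_4> = (1/10)[1*(4)*conj(2) + 2*(-1)*conj(-sqrt(5)/2 - 1/2) + 2*(-1)*conj(-1/2 + sqrt(5)/2) + 5*(0)*conj(0)]
      = (1/10)[(8) + (1 + sqrt(5)) + (1 - sqrt(5)) + (0)] = 10/10 = 1
Hence the multiplicities are chi_3: 1, chi_4: 1. Dimension check: dim(chi_4)*dim(chi_3) = 2*2 = 4 and sum (mult * dim) = 1*2 + 1*2 = 4.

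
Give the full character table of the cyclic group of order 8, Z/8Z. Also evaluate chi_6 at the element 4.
Character table of Z/8Z (irreps indexed chi_0,...,chi_7 with chi_k(m) = zeta_8^(k*m), zeta_8 = exp(2*pi*i/8)):
  irrep \ class  {0} (size 1)  {1} (size 1)    {2} (size 1)  {3} (size 1)    {4} (size 1)  {5} (size 1)    {6} (size 1)  {7} (size 1)  
  chi_0          1             1               1             1               1             1               1             1             
  chi_1          1             exp(I*pi/4)     I             exp(3*I*pi/4)   -1            exp(-3*I*pi/4)  -I            exp(-I*pi/4)  
  chi_2          1             I               -1            -I              1             I               -1            -I            
  chi_3          1             exp(3*I*pi/4)   -I            exp(I*pi/4)     -1            exp(-I*pi/4)    I             exp(-3*I*pi/4)
  chi_4          1             -1              1             -1              1             -1              1             -1            
  chi_5          1             exp(-3*I*pi/4)  I             exp(-I*pi/4)    -1            exp(I*pi/4)     -I            exp(3*I*pi/4) 
  chi_6          1             -I              -1            I               1             -I              -1            I             
  chi_7          1             exp(-I*pi/4)    -I            exp(-3*I*pi/4)  -1            exp(3*I*pi/4)   I             exp(I*pi/4)   

Spot check: chi_6(4) = zeta_8^(6*4) = zeta_8^24 = 1.

Argument: Z/8Z is abelian, so all 8 irreducible complex representations are 1-dimensional. They are given by chi_k(m) = zeta_8^(k*m) for k = 0,...,7. Row orthogonality: sum_m chi_k(m) conj(chi_l(m)) = 8 * [k = l].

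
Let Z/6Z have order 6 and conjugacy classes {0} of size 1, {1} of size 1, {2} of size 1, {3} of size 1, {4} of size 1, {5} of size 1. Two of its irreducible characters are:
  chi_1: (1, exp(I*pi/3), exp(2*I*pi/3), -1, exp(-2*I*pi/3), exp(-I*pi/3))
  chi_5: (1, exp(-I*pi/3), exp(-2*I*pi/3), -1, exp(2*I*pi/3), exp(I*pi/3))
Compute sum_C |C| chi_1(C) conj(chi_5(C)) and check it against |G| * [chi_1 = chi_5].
Sum = 0; so <chi_1, chi_5> = 0 (distinct irreducibles are orthogonal).

Why: Compute term by term over conjugacy classes (|C| * chi_1(C) * conj(chi_5(C))):
  1*(1)*conj(1) + 1*(exp(I*pi/3))*conj(exp(-I*pi/3)) + 1*(exp(2*I*pi/3))*conj(exp(-2*I*pi/3)) + 1*(-1)*conj(-1) + 1*(exp(-2*I*pi/3))*conj(exp(2*I*pi/3)) + 1*(exp(-I*pi/3))*conj(exp(I*pi/3))
  = (1) + (exp(2*I*pi/3)) + (exp(-2*I*pi/3)) + (1) + (exp(2*I*pi/3)) + (exp(-2*I*pi/3))
  = 0.
(Exp terms are combined using exp(i*s)*conj(exp(i*t)) = exp(i*(s-t)), and sums of them are collapsed using the identity that for every m > 1 the m distinct m-th roots of unity sum to 0, e.g. 1 + exp(2*I*pi/3) + exp(-2*I*pi/3) = 0.)
Dividing by |G| = 6 gives 0/6 = 0, matching the row-orthogonality relation <chi_1, chi_5> = [chi_1 = chi_5].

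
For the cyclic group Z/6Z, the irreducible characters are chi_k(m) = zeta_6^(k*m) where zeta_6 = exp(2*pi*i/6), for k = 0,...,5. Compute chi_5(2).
chi_5(2) = zeta_6^10 = exp(-2*I*pi/3)

Argument: chi_5(2) = zeta_6^(5*2) = zeta_6^10. Since zeta_6^6 = 1, this equals zeta_6^4 = exp(2*pi*i*4/6) = exp(-2*I*pi/3).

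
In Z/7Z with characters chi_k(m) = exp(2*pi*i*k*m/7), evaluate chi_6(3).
chi_6(3) = zeta_7^18 = exp(-6*I*pi/7)

Why: chi_6(3) = zeta_7^(6*3) = zeta_7^18. Since zeta_7^7 = 1, this equals zeta_7^4 = exp(2*pi*i*4/7) = exp(-6*I*pi/7).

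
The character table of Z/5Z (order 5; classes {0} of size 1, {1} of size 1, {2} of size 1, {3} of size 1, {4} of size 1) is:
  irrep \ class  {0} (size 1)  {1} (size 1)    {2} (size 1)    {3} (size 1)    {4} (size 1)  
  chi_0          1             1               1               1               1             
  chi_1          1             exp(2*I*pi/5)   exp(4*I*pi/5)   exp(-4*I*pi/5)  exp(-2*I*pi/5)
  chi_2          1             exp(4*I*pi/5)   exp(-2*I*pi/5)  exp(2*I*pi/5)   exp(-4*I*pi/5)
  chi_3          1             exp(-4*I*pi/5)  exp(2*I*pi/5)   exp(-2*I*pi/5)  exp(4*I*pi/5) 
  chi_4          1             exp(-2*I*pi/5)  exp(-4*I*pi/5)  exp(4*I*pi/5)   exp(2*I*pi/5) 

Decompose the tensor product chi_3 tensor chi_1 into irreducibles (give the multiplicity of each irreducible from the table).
chi_3 tensor chi_1 = chi_4 (all other irreducibles have multiplicity 0).

Reasoning: The character of a tensor product is the pointwise product (chi_3 * chi_1)(C) = chi_3(C) * chi_1(C):
  {0}: (1)*(1), {1}: (exp(-4*I*pi/5))*(exp(2*I*pi/5)), {2}: (exp(2*I*pi/5))*(exp(4*I*pi/5)), {3}: (exp(-2*I*pi/5))*(exp(-4*I*pi/5)), {4}: (exp(4*I*pi/5))*(exp(-2*I*pi/5))
so (chi_3 * chi_1) takes values
  {0} -> 1, {1} -> exp(-2*I*pi/5), {2} -> exp(-4*I*pi/5), {3} -> exp(4*I*pi/5), {4} -> exp(2*I*pi/5).
Now take the inner product of this character with each irreducible chi from the table, <chi_3*chi_1, chi> = (1/5) sum_C |C| (chi_3*chi_1)(C) conj(chi(C)):
  <chi_3*chi_1, chi_0> = (1/5)[1*(1)*conj(1) + 1*(exp(-2*I*pi/5))*conj(1) + 1*(exp(-4*I*pi/5))*conj(1) + 1*(exp(4*I*pi/5))*conj(1) + 1*(exp(2*I*pi/5))*conj(1)]
      = (1/5)[(1) + (exp(-2*I*pi/5)) + (exp(-4*I*pi/5)) + (exp(4*I*pi/5)) + (exp(2*I*pi/5))] = 0/5 = 0
  <chi_3*chi_1, chi_1> = (1/5)[1*(1)*conj(1) + 1*(exp(-2*I*pi/5))*conj(exp(2*I*pi/5)) + 1*(exp(-4*I*pi/5))*conj(exp(4*I*pi/5)) + 1*(exp(4*I*pi/5))*conj(exp(-4*I*pi/5)) + 1*(exp(2*I*pi/5))*conj(exp(-2*I*pi/5))]
      = (1/5)[(1) + (exp(-4*I*pi/5)) + (exp(2*I*pi/5)) + (exp(-2*I*pi/5)) + (exp(4*I*pi/5))] = 0/5 = 0
  <chi_3*chi_1, chi_2> = (1/5)[1*(1)*conj(1) + 1*(exp(-2*I*pi/5))*conj(exp(4*I*pi/5)) + 1*(exp(-4*I*pi/5))*conj(exp(-2*I*pi/5)) + 1*(exp(4*I*pi/5))*conj(exp(2*I*pi/5)) + 1*(exp(2*I*pi/5))*conj(exp(-4*I*pi/5))]
      = (1/5)[(1) + (exp(4*I*pi/5)) + (exp(-2*I*pi/5)) + (exp(2*I*pi/5)) + (exp(-4*I*pi/5))] = 0/5 = 0
  <chi_3*chi_1, chi_3> = (1/5)[1*(1)*conj(1) + 1*(exp(-2*I*pi/5))*conj(exp(-4*I*pi/5)) + 1*(exp(-4*I*pi/5))*conj(exp(2*I*pi/5)) + 1*(exp(4*I*pi/5))*conj(exp(-2*I*pi/5)) + 1*(exp(2*I*pi/5))*conj(exp(4*I*pi/5))]
      = (1/5)[(1) + (exp(2*I*pi/5)) + (exp(4*I*pi/5)) + (exp(-4*I*pi/5)) + (exp(-2*I*pi/5))] = 0/5 = 0
  <chi_3*chi_1, chi_4> = (1/5)[1*(1)*conj(1) + 1*(exp(-2*I*pi/5))*conj(exp(-2*I*pi/5)) + 1*(exp(-4*I*pi/5))*conj(exp(-4*I*pi/5)) + 1*(exp(4*I*pi/5))*conj(exp(4*I*pi/5)) + 1*(exp(2*I*pi/5))*conj(exp(2*I*pi/5))]
      = (1/5)[(1) + (1) + (1) + (1) + (1)] = 5/5 = 1
(Exp terms are combined using exp(i*s)*conj(exp(i*t)) = exp(i*(s-t)), and sums of them are collapsed using the identity that for every m > 1 the m distinct m-th roots of unity sum to 0, e.g. 1 + exp(2*I*pi/3) + exp(-2*I*pi/3) = 0.)
Hence the multiplicities are chi_4: 1. Dimension check: dim(chi_3)*dim(chi_1) = 1*1 = 1 and sum (mult * dim) = 1*1 = 1.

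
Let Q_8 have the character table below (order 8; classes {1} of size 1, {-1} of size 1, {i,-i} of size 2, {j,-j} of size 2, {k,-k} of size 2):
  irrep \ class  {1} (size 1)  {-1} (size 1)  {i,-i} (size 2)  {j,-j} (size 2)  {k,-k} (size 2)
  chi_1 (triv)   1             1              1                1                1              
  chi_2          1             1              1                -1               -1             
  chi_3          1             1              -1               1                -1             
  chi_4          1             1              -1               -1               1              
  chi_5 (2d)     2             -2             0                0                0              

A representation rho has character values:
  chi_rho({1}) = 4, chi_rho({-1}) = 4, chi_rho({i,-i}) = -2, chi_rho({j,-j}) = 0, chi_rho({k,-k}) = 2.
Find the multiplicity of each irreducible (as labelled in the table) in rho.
Multiplicities: chi_1: 1, chi_2: 0, chi_3: 1, chi_4: 2, chi_5: 0.

Why: Use <chi_rho, chi> = (1/|G|) sum_C |C| * chi_rho(C) * conj(chi(C)) with |G| = 8 for each irreducible chi in the table:
  <chi_rho, chi_1> = (1/8)[1*(4)*conj(1) + 1*(4)*conj(1) + 2*(-2)*conj(1) + 2*(0)*conj(1) + 2*(2)*conj(1)]
      = (1/8)[(4) + (4) + (-4) + (0) + (4)] = 8/8 = 1
  <chi_rho, chi_2> = (1/8)[1*(4)*conj(1) + 1*(4)*conj(1) + 2*(-2)*conj(1) + 2*(0)*conj(-1) + 2*(2)*conj(-1)]
      = (1/8)[(4) + (4) + (-4) + (0) + (-4)] = 0/8 = 0
  <chi_rho, chi_3> = (1/8)[1*(4)*conj(1) + 1*(4)*conj(1) + 2*(-2)*conj(-1) + 2*(0)*conj(1) + 2*(2)*conj(-1)]
      = (1/8)[(4) + (4) + (4) + (0) + (-4)] = 8/8 = 1
  <chi_rho, chi_4> = (1/8)[1*(4)*conj(1) + 1*(4)*conj(1) + 2*(-2)*conj(-1) + 2*(0)*conj(-1) + 2*(2)*conj(1)]
      = (1/8)[(4) + (4) + (4) + (0) + (4)] = 16/8 = 2
  <chi_rho, chi_5> = (1/8)[1*(4)*conj(2) + 1*(4)*conj(-2) + 2*(-2)*conj(0) + 2*(0)*conj(0) + 2*(2)*conj(0)]
      = (1/8)[(8) + (-8) + (0) + (0) + (0)] = 0/8 = 0
Dimension check: dim(rho) = sum (mult * dim) = 1*1 + 0*1 + 1*1 + 2*1 + 0*2 = 4 = chi_rho(e) = 4.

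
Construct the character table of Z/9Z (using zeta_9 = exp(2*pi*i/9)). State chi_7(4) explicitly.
Character table of Z/9Z (irreps indexed chi_0,...,chi_8 with chi_k(m) = zeta_9^(k*m), zeta_9 = exp(2*pi*i/9)):
  irrep \ class  {0} (size 1)  {1} (size 1)    {2} (size 1)    {3} (size 1)    {4} (size 1)    {5} (size 1)    {6} (size 1)    {7} (size 1)    {8} (size 1)  
  chi_0          1             1               1               1               1               1               1               1               1             
  chi_1          1             exp(2*I*pi/9)   exp(4*I*pi/9)   exp(2*I*pi/3)   exp(8*I*pi/9)   exp(-8*I*pi/9)  exp(-2*I*pi/3)  exp(-4*I*pi/9)  exp(-2*I*pi/9)
  chi_2          1             exp(4*I*pi/9)   exp(8*I*pi/9)   exp(-2*I*pi/3)  exp(-2*I*pi/9)  exp(2*I*pi/9)   exp(2*I*pi/3)   exp(-8*I*pi/9)  exp(-4*I*pi/9)
  chi_3          1             exp(2*I*pi/3)   exp(-2*I*pi/3)  1               exp(2*I*pi/3)   exp(-2*I*pi/3)  1               exp(2*I*pi/3)   exp(-2*I*pi/3)
  chi_4          1             exp(8*I*pi/9)   exp(-2*I*pi/9)  exp(2*I*pi/3)   exp(-4*I*pi/9)  exp(4*I*pi/9)   exp(-2*I*pi/3)  exp(2*I*pi/9)   exp(-8*I*pi/9)
  chi_5          1             exp(-8*I*pi/9)  exp(2*I*pi/9)   exp(-2*I*pi/3)  exp(4*I*pi/9)   exp(-4*I*pi/9)  exp(2*I*pi/3)   exp(-2*I*pi/9)  exp(8*I*pi/9) 
  chi_6          1             exp(-2*I*pi/3)  exp(2*I*pi/3)   1               exp(-2*I*pi/3)  exp(2*I*pi/3)   1               exp(-2*I*pi/3)  exp(2*I*pi/3) 
  chi_7          1             exp(-4*I*pi/9)  exp(-8*I*pi/9)  exp(2*I*pi/3)   exp(2*I*pi/9)   exp(-2*I*pi/9)  exp(-2*I*pi/3)  exp(8*I*pi/9)   exp(4*I*pi/9) 
  chi_8          1             exp(-2*I*pi/9)  exp(-4*I*pi/9)  exp(-2*I*pi/3)  exp(-8*I*pi/9)  exp(8*I*pi/9)   exp(2*I*pi/3)   exp(4*I*pi/9)   exp(2*I*pi/9) 

Spot check: chi_7(4) = zeta_9^(7*4) = zeta_9^28 = exp(2*I*pi/9).

Working: Z/9Z is abelian, so all 9 irreducible complex representations are 1-dimensional. They are given by chi_k(m) = zeta_9^(k*m) for k = 0,...,8. Row orthogonality: sum_m chi_k(m) conj(chi_l(m)) = 9 * [k = l].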